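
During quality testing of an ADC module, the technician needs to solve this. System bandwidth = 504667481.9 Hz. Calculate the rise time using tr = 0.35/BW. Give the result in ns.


Rise time from bandwidth relationship:
tr = 0.35 / BW
   = 0.35 / 504667481.9
   = 6.935259603e-10 s
   = 0.6935 ns

0.6935 ns


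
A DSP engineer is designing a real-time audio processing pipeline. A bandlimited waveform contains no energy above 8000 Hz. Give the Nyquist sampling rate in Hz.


The Nyquist rate is twice the maximum frequency component.
fs_min = 2 * fmax
      = 2 * 8000
      = 16000 Hz

16000


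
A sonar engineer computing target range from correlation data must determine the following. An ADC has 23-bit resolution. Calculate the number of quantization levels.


Number of quantization levels = 2^N
= 2^23
= 8388608

8388608


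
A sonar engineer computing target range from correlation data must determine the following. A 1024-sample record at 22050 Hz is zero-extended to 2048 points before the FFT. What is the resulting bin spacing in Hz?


Frequency resolution after zero-padding:
N_padded = 1024 * 2 = 2048
df = fs / N_padded
   = 22050 / 2048
   = 10.7666 Hz

10.7666 Hz


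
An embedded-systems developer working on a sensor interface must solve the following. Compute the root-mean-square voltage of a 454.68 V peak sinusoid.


RMS voltage for a sinusoidal waveform:
V_rms = V_peak / sqrt(2)
      = 454.68 / 1.414214
      = 321.507 V

321.507 V


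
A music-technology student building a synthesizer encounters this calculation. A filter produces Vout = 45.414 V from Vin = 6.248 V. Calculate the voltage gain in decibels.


Voltage gain in dB:
G = 20 * log10(Vout / Vin)
  = 20 * log10(45.414 / 6.248)
  = 20 * log10(7.268566)
  = 20 * 0.861449
  = 17.23 dB

17.23 dB


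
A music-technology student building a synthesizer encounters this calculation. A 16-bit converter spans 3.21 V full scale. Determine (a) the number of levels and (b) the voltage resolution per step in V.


Step 1 — number of quantization levels:
L = 2^N = 2^16 = 65536

Step 2 — LSB step size:
delta = Vfs / L
      = 3.21 / 65536
      = 4.898e-05 V

Levels = 65536; step size = 4.898e-05 V


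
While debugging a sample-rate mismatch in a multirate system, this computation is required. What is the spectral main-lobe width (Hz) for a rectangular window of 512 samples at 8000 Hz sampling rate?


Main lobe width for a rectangular window:
Width = 2 * fs / N
      = 2 * 8000 / 512
      = 16000 / 512
      = 31.25 Hz

31.25 Hz


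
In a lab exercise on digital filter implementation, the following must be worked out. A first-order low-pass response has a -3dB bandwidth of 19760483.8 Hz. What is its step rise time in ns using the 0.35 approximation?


Rise time from bandwidth relationship:
tr = 0.35 / BW
   = 0.35 / 19760483.8
   = 1.771211695e-08 s
   = 17.7121 ns

17.7121 ns


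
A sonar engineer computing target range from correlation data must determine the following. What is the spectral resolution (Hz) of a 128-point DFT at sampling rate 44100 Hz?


DFT frequency resolution:
df = fs / N
   = 44100 / 128
   = 344.5312 Hz

344.5312 Hz


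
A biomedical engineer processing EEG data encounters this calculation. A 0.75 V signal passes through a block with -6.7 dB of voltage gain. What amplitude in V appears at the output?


Output voltage from dB gain:
V_out = V_in * 10^(gain_dB / 20)
      = 0.75 * 10^(-6.7 / 20)
      = 0.75 * 0.462381
      = 0.3468 V

0.3468 V


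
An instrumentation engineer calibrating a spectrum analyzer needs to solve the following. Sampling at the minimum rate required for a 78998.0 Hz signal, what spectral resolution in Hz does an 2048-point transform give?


Step 1 — Nyquist sampling rate:
fs = 2 * fmax = 2 * 78998.0 = 157996.0 Hz

Step 2 — DFT bin spacing:
df = fs / N = 157996.0 / 2048 = 77.1465 Hz

77.1465 Hz


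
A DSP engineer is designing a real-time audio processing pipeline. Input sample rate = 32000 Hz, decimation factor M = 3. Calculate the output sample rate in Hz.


Decimation reduces the sample rate:
fs_out = fs_in / M
       = 32000 / 3
       = 10666.6667 Hz

10666.6667 Hz


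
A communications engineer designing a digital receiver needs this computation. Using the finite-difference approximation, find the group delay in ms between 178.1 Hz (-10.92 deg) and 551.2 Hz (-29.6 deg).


Group delay from phase difference:
tau = -d(phi)/d(omega)
d(phi) = -18.68 deg = -0.326028 rad
d(omega) = 2*pi*(551.2 - 178.1) = 2344.2564 rad/s
tau = -(-0.326028) / 2344.2564
    = 0.1391 ms

0.1391 ms


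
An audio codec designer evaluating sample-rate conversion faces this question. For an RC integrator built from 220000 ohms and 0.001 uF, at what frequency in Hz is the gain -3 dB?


Cutoff frequency of a first-order RC filter:
fc = 1 / (2 * pi * R * C)
C = 0.001 uF = 1e-09 F
fc = 1 / (2 * pi * 220000 * 1e-09)
   = 1 / 0.0013823007675795
   = 723.43156 Hz

723.43156 Hz


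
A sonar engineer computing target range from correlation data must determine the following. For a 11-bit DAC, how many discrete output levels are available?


Number of quantization levels = 2^N
= 2^11
= 2048

2048


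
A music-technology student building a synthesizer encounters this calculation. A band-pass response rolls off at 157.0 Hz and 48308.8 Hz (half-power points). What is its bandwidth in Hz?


Bandwidth is the difference of -3dB frequencies:
BW = f_high - f_low
   = 48308.8 - 157.0
   = 48151.8 Hz

48151.8 Hz


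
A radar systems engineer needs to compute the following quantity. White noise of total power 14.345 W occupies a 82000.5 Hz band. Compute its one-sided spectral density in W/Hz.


Power spectral density:
PSD = P / BW
    = 14.345 / 82000.5
    = 0.00017494 W/Hz

0.00017494 W/Hz


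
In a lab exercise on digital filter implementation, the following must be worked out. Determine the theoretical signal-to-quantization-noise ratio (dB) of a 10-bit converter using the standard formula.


Theoretical SNR for a full-scale sinusoid:
SNR = 6.02 * N + 1.76
    = 6.02 * 10 + 1.76
    = 60.2 + 1.76
    = 61.96 dB

61.96 dB


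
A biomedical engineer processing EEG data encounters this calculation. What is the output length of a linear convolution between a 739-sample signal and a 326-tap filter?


Linear convolution output length:
L = N + M - 1
  = 739 + 326 - 1
  = 1064 samples

1064


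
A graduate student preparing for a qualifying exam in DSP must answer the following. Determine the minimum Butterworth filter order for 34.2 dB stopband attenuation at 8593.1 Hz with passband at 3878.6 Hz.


Butterworth filter order formula:
n = log10(10^(A/10) - 1) / (2 * log10(f_stop/f_pass))
10^(34.2/10) - 1 = 2629.268
f_stop/f_pass = 8593.1 / 3878.6 = 2.2155
n = 4.9495 -> ceil = 5

5


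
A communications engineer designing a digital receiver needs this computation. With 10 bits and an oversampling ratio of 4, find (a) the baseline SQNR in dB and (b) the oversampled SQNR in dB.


Step 1 — baseline SQNR at Nyquist:
SQNR_base = 6.02*N + 1.76
          = 6.02*10 + 1.76
          = 61.96 dB

Step 2 — oversampling processing gain:
G = 10*log10(OSR) = 10*log10(4) = 6.02 dB

Step 3 — total:
SQNR_total = 61.96 + 6.02 = 67.98 dB

Base SQNR = 61.96 dB; oversampled SQNR = 67.98 dB


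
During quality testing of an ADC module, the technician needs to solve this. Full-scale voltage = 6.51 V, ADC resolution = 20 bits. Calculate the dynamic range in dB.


Dynamic range from full-scale to LSB:
V_min = V_max / 2^bits = 6.51 / 2^20
DR = 20 * log10(V_max / V_min)
   = 20 * log10(2^20)
   = 20 * 20 * log10(2)
   = 120.41 dB

120.41 dB


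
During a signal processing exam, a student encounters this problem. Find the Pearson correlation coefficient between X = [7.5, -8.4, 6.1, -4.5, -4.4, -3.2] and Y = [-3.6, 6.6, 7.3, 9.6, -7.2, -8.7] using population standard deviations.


Pearson correlation coefficient (population):
r = cov(X,Y) / (std(X) * std(Y))
Mean X = -1.15, Mean Y = 0.6667
Cov(X,Y) = -2.831667
Std(X) = 5.858541, Std(Y) = 7.38053
r = -0.0655

-0.0655


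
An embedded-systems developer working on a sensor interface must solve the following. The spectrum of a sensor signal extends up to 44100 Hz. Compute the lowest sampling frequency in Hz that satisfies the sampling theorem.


The Nyquist rate is twice the maximum frequency component.
fs_min = 2 * fmax
      = 2 * 44100
      = 88200 Hz

88200


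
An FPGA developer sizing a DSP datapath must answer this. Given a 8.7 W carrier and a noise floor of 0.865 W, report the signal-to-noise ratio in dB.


SNR in decibels:
SNR = 10 * log10(Ps / Pn)
    = 10 * log10(8.7 / 0.865)
    = 10 * log10(10.0578)
    = 10 * 1.0025
    = 10.03 dB

10.03 dB


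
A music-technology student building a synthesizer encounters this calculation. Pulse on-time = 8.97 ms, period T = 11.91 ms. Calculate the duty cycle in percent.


Duty cycle as a percentage:
DC = (t_on / T) * 100
   = (8.97 / 11.91) * 100
   = 0.753149 * 100
   = 75.31 %

75.31 %


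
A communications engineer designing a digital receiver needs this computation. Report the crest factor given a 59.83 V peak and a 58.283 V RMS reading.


Crest factor is the ratio of peak to RMS:
CF = V_peak / V_rms
   = 59.83 / 58.283
   = 1.0265

1.0265


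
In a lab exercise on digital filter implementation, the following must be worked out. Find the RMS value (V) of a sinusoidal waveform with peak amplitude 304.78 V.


RMS voltage for a sinusoidal waveform:
V_rms = V_peak / sqrt(2)
      = 304.78 / 1.414214
      = 215.512 V

215.512 V


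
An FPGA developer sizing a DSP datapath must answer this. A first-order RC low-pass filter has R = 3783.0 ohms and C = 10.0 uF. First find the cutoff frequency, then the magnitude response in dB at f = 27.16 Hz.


Step 1 — cutoff frequency:
fc = 1 / (2*pi*R*C)
C = 10.0 uF = 1e-05 F
fc = 1 / (2*pi*3783.0*1e-05)
   = 4.20711 Hz

Step 2 — magnitude at f = 27.16 Hz:
|H(f)| = 1 / sqrt(1 + (f/fc)^2)
f/fc = 27.16 / 4.20711 = 6.455738
|H| = 1 / sqrt(1 + 41.676553) = 0.1530754
|H|_dB = 20*log10(0.1530754) = -16.3 dB

fc = 4.20711 Hz; |H(27.16 Hz)| = -16.3 dB


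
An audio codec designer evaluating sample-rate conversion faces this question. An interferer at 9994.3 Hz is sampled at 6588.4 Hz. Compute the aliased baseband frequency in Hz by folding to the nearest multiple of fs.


Compute the nearest integer multiple of fs to the signal:
n = round(9994.3 / 6588.4) = 2
f_alias = |9994.3 - 2 * 6588.4|
        = |9994.3 - 13176.8|
        = 3182.5 Hz

3182.5


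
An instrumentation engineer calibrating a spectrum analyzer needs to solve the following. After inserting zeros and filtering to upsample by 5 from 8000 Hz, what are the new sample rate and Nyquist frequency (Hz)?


Step 1 — output sample rate after interpolation by L:
fs_out = L * fs_in = 5 * 8000 = 40000 Hz

Step 2 — Nyquist frequency of the output stream:
f_Nyq = fs_out / 2 = 40000 / 2 = 20000.0 Hz

fs_out = 40000 Hz; f_Nyquist = 20000.0 Hz


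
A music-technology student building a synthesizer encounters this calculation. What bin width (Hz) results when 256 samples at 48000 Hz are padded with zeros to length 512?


Frequency resolution after zero-padding:
N_padded = 256 * 2 = 512
df = fs / N_padded
   = 48000 / 512
   = 93.75 Hz

93.75 Hz


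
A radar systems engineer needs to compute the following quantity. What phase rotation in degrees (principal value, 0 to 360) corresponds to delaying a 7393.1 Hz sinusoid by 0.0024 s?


Phase shift from frequency and time delay:
phi = 360 * f * t_delay
    = 360 * 7393.1 * 0.0024
    = 6387.64 degrees
    mod 360 = 267.64 degrees

267.64 degrees


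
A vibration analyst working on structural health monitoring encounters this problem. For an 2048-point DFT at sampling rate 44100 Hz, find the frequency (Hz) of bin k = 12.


Frequency of DFT bin k:
f_k = k * fs / N
    = 12 * 44100 / 2048
    = 529200 / 2048
    = 258.398 Hz

258.398 Hz


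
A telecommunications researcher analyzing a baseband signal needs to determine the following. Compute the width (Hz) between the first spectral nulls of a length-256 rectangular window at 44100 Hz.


Main lobe width for a rectangular window:
Width = 2 * fs / N
      = 2 * 44100 / 256
      = 88200 / 256
      = 344.531 Hz

344.531 Hz


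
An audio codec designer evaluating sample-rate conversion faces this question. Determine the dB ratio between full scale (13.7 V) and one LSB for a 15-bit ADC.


Dynamic range from full-scale to LSB:
V_min = V_max / 2^bits = 13.7 / 2^15
DR = 20 * log10(V_max / V_min)
   = 20 * log10(2^15)
   = 20 * 15 * log10(2)
   = 90.31 dB

90.31 dB


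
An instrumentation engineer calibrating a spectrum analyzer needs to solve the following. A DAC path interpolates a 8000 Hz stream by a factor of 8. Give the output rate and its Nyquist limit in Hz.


Step 1 — output sample rate after interpolation by L:
fs_out = L * fs_in = 8 * 8000 = 64000 Hz

Step 2 — Nyquist frequency of the output stream:
f_Nyq = fs_out / 2 = 64000 / 2 = 32000.0 Hz

fs_out = 64000 Hz; f_Nyquist = 32000.0 Hz


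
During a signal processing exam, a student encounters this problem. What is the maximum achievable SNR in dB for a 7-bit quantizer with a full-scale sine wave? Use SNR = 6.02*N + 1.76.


Theoretical SNR for a full-scale sinusoid:
SNR = 6.02 * N + 1.76
    = 6.02 * 7 + 1.76
    = 42.14 + 1.76
    = 43.9 dB

43.9 dB


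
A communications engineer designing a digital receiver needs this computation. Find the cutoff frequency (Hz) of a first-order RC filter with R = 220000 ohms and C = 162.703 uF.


Cutoff frequency of a first-order RC filter:
fc = 1 / (2 * pi * R * C)
C = 162.703 uF = 0.000162703 F
fc = 1 / (2 * pi * 220000 * 0.000162703)
   = 1 / 224.90448178749
   = 0.004446 Hz

0.004446 Hz


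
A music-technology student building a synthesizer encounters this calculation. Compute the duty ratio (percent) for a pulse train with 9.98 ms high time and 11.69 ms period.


Duty cycle as a percentage:
DC = (t_on / T) * 100
   = (9.98 / 11.69) * 100
   = 0.853721 * 100
   = 85.37 %

85.37 %


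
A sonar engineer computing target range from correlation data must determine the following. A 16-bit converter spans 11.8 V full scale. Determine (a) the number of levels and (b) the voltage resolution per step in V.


Step 1 — number of quantization levels:
L = 2^N = 2^16 = 65536

Step 2 — LSB step size:
delta = Vfs / L
      = 11.8 / 65536
      = 0.00018005 V

Levels = 65536; step size = 0.00018005 V


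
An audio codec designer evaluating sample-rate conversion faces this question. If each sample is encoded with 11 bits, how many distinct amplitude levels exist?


Number of quantization levels = 2^N
= 2^11
= 2048

2048


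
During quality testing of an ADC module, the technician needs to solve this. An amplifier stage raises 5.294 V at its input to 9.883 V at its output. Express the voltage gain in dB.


Voltage gain in dB:
G = 20 * log10(Vout / Vin)
  = 20 * log10(9.883 / 5.294)
  = 20 * log10(1.86683)
  = 20 * 0.271105
  = 5.42 dB

5.42 dB


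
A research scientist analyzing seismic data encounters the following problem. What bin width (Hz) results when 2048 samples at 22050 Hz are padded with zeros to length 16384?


Frequency resolution after zero-padding:
N_padded = 2048 * 8 = 16384
df = fs / N_padded
   = 22050 / 16384
   = 1.3458 Hz

1.3458 Hz


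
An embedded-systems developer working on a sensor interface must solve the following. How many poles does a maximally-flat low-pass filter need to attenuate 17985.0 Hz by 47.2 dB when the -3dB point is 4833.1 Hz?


Butterworth filter order formula:
n = log10(10^(A/10) - 1) / (2 * log10(f_stop/f_pass))
10^(47.2/10) - 1 = 52479.746
f_stop/f_pass = 17985.0 / 4833.1 = 3.7212
n = 4.1354 -> ceil = 5

5


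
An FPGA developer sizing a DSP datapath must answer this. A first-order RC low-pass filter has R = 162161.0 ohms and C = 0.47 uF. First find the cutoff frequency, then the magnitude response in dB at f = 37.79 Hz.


Step 1 — cutoff frequency:
fc = 1 / (2*pi*R*C)
C = 0.47 uF = 4.7e-07 F
fc = 1 / (2*pi*162161.0*4.7e-07)
   = 2.08822 Hz

Step 2 — magnitude at f = 37.79 Hz:
|H(f)| = 1 / sqrt(1 + (f/fc)^2)
f/fc = 37.79 / 2.08822 = 18.096752
|H| = 1 / sqrt(1 + 327.492433) = 0.0551744
|H|_dB = 20*log10(0.0551744) = -25.17 dB

fc = 2.08822 Hz; |H(37.79 Hz)| = -25.17 dB


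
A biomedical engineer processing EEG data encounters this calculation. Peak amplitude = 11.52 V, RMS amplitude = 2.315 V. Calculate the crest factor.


Crest factor is the ratio of peak to RMS:
CF = V_peak / V_rms
   = 11.52 / 2.315
   = 4.9762

4.9762


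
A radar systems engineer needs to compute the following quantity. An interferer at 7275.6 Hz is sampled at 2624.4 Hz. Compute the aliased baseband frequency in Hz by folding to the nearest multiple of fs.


Compute the nearest integer multiple of fs to the signal:
n = round(7275.6 / 2624.4) = 3
f_alias = |7275.6 - 3 * 2624.4|
        = |7275.6 - 7873.2|
        = 597.6 Hz

597.6


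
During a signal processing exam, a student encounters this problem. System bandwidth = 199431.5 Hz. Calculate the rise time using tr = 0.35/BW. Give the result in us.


Rise time from bandwidth relationship:
tr = 0.35 / BW
   = 0.35 / 199431.5
   = 1.754988555e-06 s
   = 1.755 us

1.755 us


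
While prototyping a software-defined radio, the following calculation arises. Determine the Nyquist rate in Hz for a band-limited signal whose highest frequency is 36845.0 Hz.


The Nyquist rate is twice the maximum frequency component.
fs_min = 2 * fmax
      = 2 * 36845.0
      = 73690.0 Hz

73690.0


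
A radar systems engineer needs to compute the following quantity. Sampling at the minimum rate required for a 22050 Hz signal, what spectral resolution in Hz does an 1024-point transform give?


Step 1 — Nyquist sampling rate:
fs = 2 * fmax = 2 * 22050 = 44100 Hz

Step 2 — DFT bin spacing:
df = fs / N = 44100 / 1024 = 43.0664 Hz

43.0664 Hz


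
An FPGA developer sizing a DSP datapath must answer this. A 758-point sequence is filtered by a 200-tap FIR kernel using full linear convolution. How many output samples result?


Linear convolution output length:
L = N + M - 1
  = 758 + 200 - 1
  = 957 samples

957


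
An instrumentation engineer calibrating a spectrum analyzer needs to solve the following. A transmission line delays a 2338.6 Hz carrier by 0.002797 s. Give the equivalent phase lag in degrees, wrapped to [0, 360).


Phase shift from frequency and time delay:
phi = 360 * f * t_delay
    = 360 * 2338.6 * 0.002797
    = 2354.78 degrees
    mod 360 = 194.78 degrees

194.78 degrees


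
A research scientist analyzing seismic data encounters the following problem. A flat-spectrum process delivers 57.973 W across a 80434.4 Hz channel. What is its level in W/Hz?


Power spectral density:
PSD = P / BW
    = 57.973 / 80434.4
    = 0.00072075 W/Hz

0.00072075 W/Hz


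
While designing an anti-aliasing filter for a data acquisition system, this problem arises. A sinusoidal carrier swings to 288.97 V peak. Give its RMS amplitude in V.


RMS voltage for a sinusoidal waveform:
V_rms = V_peak / sqrt(2)
      = 288.97 / 1.414214
      = 204.333 V

204.333 V


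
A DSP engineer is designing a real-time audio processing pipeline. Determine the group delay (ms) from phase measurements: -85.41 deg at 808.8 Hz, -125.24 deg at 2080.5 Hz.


Group delay from phase difference:
tau = -d(phi)/d(omega)
d(phi) = -39.83 deg = -0.695165 rad
d(omega) = 2*pi*(2080.5 - 808.8) = 7990.3268 rad/s
tau = -(-0.695165) / 7990.3268
    = 0.087 ms

0.087 ms


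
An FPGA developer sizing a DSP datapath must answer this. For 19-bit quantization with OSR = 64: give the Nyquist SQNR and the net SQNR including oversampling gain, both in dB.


Step 1 — baseline SQNR at Nyquist:
SQNR_base = 6.02*N + 1.76
          = 6.02*19 + 1.76
          = 116.14 dB

Step 2 — oversampling processing gain:
G = 10*log10(OSR) = 10*log10(64) = 18.06 dB

Step 3 — total:
SQNR_total = 116.14 + 18.06 = 134.2 dB

Base SQNR = 116.14 dB; oversampled SQNR = 134.2 dB


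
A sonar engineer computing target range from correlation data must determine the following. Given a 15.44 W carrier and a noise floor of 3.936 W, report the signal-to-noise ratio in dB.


SNR in decibels:
SNR = 10 * log10(Ps / Pn)
    = 10 * log10(15.44 / 3.936)
    = 10 * log10(3.9228)
    = 10 * 0.5936
    = 5.94 dB

5.94 dB


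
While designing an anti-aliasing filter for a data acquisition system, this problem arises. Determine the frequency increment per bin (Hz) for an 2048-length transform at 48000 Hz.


DFT frequency resolution:
df = fs / N
   = 48000 / 2048
   = 23.4375 Hz

23.4375 Hz


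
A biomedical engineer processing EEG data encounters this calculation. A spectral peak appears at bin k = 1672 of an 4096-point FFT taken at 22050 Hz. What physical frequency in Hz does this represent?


Frequency of DFT bin k:
f_k = k * fs / N
    = 1672 * 22050 / 4096
    = 36867600 / 4096
    = 9000.879 Hz

9000.879 Hz


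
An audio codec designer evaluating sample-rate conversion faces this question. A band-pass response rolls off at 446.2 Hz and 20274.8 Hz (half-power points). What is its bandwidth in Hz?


Bandwidth is the difference of -3dB frequencies:
BW = f_high - f_low
   = 20274.8 - 446.2
   = 19828.6 Hz

19828.6 Hz


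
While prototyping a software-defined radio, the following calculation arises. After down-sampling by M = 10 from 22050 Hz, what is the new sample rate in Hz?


Decimation reduces the sample rate:
fs_out = fs_in / M
       = 22050 / 10
       = 2205.0 Hz

2205.0 Hz


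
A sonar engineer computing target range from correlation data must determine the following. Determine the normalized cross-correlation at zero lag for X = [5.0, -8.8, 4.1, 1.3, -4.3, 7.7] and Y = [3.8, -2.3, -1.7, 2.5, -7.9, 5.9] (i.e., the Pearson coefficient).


Pearson correlation coefficient (population):
r = cov(X,Y) / (std(X) * std(Y))
Mean X = 0.8333, Mean Y = 0.05
Cov(X,Y) = 19.111667
Std(X) = 5.694344, Std(Y) = 4.583939
r = 0.7322

0.7322


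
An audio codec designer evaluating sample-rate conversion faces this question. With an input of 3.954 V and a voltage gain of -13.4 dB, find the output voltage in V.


Output voltage from dB gain:
V_out = V_in * 10^(gain_dB / 20)
      = 3.954 * 10^(-13.4 / 20)
      = 3.954 * 0.213796
      = 0.8454 V

0.8454 V


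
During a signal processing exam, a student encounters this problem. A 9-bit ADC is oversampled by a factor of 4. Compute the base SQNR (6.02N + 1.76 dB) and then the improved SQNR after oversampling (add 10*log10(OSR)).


Step 1 — baseline SQNR at Nyquist:
SQNR_base = 6.02*N + 1.76
          = 6.02*9 + 1.76
          = 55.94 dB

Step 2 — oversampling processing gain:
G = 10*log10(OSR) = 10*log10(4) = 6.02 dB

Step 3 — total:
SQNR_total = 55.94 + 6.02 = 61.96 dB

Base SQNR = 55.94 dB; oversampled SQNR = 61.96 dB


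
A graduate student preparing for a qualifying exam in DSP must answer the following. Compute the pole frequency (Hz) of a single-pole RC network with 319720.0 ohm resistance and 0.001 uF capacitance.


Cutoff frequency of a first-order RC filter:
fc = 1 / (2 * pi * R * C)
C = 0.001 uF = 1e-09 F
fc = 1 / (2 * pi * 319720.0 * 1e-09)
   = 1 / 0.0020088600064115
   = 497.794768 Hz

497.794768 Hz


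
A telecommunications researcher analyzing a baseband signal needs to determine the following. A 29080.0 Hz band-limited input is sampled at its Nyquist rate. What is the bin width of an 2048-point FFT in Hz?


Step 1 — Nyquist sampling rate:
fs = 2 * fmax = 2 * 29080.0 = 58160.0 Hz

Step 2 — DFT bin spacing:
df = fs / N = 58160.0 / 2048 = 28.3984 Hz

28.3984 Hz


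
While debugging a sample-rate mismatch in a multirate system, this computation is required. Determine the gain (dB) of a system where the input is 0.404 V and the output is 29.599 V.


Voltage gain in dB:
G = 20 * log10(Vout / Vin)
  = 20 * log10(29.599 / 0.404)
  = 20 * log10(73.264851)
  = 20 * 1.864896
  = 37.3 dB

37.3 dB


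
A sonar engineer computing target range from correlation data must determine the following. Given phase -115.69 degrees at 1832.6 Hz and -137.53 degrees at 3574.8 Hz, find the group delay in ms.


Group delay from phase difference:
tau = -d(phi)/d(omega)
d(phi) = -21.84 deg = -0.38118 rad
d(omega) = 2*pi*(3574.8 - 1832.6) = 10946.5654 rad/s
tau = -(-0.38118) / 10946.5654
    = 0.0348 ms

0.0348 ms


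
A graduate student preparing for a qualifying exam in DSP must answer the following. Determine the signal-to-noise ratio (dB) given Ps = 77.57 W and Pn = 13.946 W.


SNR in decibels:
SNR = 10 * log10(Ps / Pn)
    = 10 * log10(77.57 / 13.946)
    = 10 * log10(5.5622)
    = 10 * 0.7452
    = 7.45 dB

7.45 dB


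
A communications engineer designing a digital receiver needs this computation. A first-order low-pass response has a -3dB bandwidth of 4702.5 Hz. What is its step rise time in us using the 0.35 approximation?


Rise time from bandwidth relationship:
tr = 0.35 / BW
   = 0.35 / 4702.5
   = 7.442849548e-05 s
   = 74.4285 us

74.4285 us


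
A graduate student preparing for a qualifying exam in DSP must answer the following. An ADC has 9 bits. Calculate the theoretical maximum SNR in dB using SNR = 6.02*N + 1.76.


Theoretical SNR for a full-scale sinusoid:
SNR = 6.02 * N + 1.76
    = 6.02 * 9 + 1.76
    = 54.18 + 1.76
    = 55.94 dB

55.94 dB


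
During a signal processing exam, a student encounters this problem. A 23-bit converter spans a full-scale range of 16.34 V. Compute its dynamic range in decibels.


Dynamic range from full-scale to LSB:
V_min = V_max / 2^bits = 16.34 / 2^23
DR = 20 * log10(V_max / V_min)
   = 20 * log10(2^23)
   = 20 * 23 * log10(2)
   = 138.47 dB

138.47 dB


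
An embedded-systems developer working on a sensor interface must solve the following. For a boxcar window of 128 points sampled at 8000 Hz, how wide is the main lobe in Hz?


Main lobe width for a rectangular window:
Width = 2 * fs / N
      = 2 * 8000 / 128
      = 16000 / 128
      = 125.0 Hz

125.0 Hz


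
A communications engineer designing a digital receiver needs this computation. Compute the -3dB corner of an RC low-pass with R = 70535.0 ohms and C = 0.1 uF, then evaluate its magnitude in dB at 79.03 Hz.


Step 1 — cutoff frequency:
fc = 1 / (2*pi*R*C)
C = 0.1 uF = 1e-07 F
fc = 1 / (2*pi*70535.0*1e-07)
   = 22.564 Hz

Step 2 — magnitude at f = 79.03 Hz:
|H(f)| = 1 / sqrt(1 + (f/fc)^2)
f/fc = 79.03 / 22.564 = 3.502482
|H| = 1 / sqrt(1 + 12.26738) = 0.2745411
|H|_dB = 20*log10(0.2745411) = -11.23 dB

fc = 22.564 Hz; |H(79.03 Hz)| = -11.23 dB


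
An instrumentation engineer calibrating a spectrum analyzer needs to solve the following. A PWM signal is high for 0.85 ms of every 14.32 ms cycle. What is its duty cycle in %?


Duty cycle as a percentage:
DC = (t_on / T) * 100
   = (0.85 / 14.32) * 100
   = 0.059358 * 100
   = 5.94 %

5.94 %


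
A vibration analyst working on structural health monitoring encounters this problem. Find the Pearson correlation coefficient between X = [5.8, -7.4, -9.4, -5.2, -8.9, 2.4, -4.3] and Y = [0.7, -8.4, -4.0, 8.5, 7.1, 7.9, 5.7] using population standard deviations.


Pearson correlation coefficient (population):
r = cov(X,Y) / (std(X) * std(Y))
Mean X = -3.8571, Mean Y = 2.5
Cov(X,Y) = 8.34
Std(X) = 5.386718, Std(Y) = 6.104565
r = 0.2536

0.2536


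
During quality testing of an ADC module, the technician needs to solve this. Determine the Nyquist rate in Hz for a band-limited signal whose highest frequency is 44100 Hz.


The Nyquist rate is twice the maximum frequency component.
fs_min = 2 * fmax
      = 2 * 44100
      = 88200 Hz

88200


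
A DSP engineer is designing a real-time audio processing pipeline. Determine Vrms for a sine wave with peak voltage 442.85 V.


RMS voltage for a sinusoidal waveform:
V_rms = V_peak / sqrt(2)
      = 442.85 / 1.414214
      = 313.142 V

313.142 V


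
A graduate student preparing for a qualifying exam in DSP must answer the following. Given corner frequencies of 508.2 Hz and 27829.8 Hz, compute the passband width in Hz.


Bandwidth is the difference of -3dB frequencies:
BW = f_high - f_low
   = 27829.8 - 508.2
   = 27321.6 Hz

27321.6 Hz


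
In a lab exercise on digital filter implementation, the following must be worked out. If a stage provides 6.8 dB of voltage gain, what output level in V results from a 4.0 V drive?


Output voltage from dB gain:
V_out = V_in * 10^(gain_dB / 20)
      = 4.0 * 10^(6.8 / 20)
      = 4.0 * 2.187762
      = 8.751 V

8.751 V


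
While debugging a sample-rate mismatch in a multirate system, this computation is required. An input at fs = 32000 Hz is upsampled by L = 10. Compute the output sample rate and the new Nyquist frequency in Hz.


Step 1 — output sample rate after interpolation by L:
fs_out = L * fs_in = 10 * 32000 = 320000 Hz

Step 2 — Nyquist frequency of the output stream:
f_Nyq = fs_out / 2 = 320000 / 2 = 160000.0 Hz

fs_out = 320000 Hz; f_Nyquist = 160000.0 Hz


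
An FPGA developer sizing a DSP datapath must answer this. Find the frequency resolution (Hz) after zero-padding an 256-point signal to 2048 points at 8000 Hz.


Frequency resolution after zero-padding:
N_padded = 256 * 8 = 2048
df = fs / N_padded
   = 8000 / 2048
   = 3.9062 Hz

3.9062 Hz


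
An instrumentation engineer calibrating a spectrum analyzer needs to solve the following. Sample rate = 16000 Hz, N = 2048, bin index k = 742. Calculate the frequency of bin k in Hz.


Frequency of DFT bin k:
f_k = k * fs / N
    = 742 * 16000 / 2048
    = 11872000 / 2048
    = 5796.875 Hz

5796.875 Hz


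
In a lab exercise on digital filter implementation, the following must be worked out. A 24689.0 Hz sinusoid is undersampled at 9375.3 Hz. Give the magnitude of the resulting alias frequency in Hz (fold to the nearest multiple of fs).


Compute the nearest integer multiple of fs to the signal:
n = round(24689.0 / 9375.3) = 3
f_alias = |24689.0 - 3 * 9375.3|
        = |24689.0 - 28125.9|
        = 3436.9 Hz

3436.9


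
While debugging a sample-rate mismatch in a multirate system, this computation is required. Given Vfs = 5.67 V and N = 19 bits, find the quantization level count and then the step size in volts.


Step 1 — number of quantization levels:
L = 2^N = 2^19 = 524288

Step 2 — LSB step size:
delta = Vfs / L
      = 5.67 / 524288
      = 1.081e-05 V

Levels = 524288; step size = 1.081e-05 V


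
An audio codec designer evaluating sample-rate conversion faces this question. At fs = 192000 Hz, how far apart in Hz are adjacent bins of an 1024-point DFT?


DFT frequency resolution:
df = fs / N
   = 192000 / 1024
   = 187.5 Hz

187.5 Hz


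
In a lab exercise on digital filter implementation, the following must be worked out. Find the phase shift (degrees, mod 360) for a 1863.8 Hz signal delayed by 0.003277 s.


Phase shift from frequency and time delay:
phi = 360 * f * t_delay
    = 360 * 1863.8 * 0.003277
    = 2198.76 degrees
    mod 360 = 38.76 degrees

38.76 degrees


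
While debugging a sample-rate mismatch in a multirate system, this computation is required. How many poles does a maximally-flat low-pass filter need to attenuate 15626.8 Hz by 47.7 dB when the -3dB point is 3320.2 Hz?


Butterworth filter order formula:
n = log10(10^(A/10) - 1) / (2 * log10(f_stop/f_pass))
10^(47.7/10) - 1 = 58883.3655
f_stop/f_pass = 15626.8 / 3320.2 = 4.7066
n = 3.5454 -> ceil = 4

4


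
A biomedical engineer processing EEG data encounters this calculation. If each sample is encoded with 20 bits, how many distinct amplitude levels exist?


Number of quantization levels = 2^N
= 2^20
= 1048576

1048576


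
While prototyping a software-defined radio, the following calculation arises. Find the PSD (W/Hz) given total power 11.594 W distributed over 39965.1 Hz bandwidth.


Power spectral density:
PSD = P / BW
    = 11.594 / 39965.1
    = 0.0002901 W/Hz

0.0002901 W/Hz


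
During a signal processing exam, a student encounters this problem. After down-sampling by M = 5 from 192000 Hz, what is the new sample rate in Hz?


Decimation reduces the sample rate:
fs_out = fs_in / M
       = 192000 / 5
       = 38400.0 Hz

38400.0 Hz


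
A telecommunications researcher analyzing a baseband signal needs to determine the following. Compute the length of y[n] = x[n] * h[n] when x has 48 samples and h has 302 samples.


Linear convolution output length:
L = N + M - 1
  = 48 + 302 - 1
  = 349 samples

349


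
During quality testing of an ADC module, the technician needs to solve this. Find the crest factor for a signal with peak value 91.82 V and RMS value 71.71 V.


Crest factor is the ratio of peak to RMS:
CF = V_peak / V_rms
   = 91.82 / 71.71
   = 1.2804

1.2804


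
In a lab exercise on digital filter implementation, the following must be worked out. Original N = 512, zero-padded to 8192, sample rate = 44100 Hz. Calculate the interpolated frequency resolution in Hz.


Frequency resolution after zero-padding:
N_padded = 512 * 16 = 8192
df = fs / N_padded
   = 44100 / 8192
   = 5.3833 Hz

5.3833 Hz


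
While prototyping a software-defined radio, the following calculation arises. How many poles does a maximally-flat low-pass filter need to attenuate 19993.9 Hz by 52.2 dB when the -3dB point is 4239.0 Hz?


Butterworth filter order formula:
n = log10(10^(A/10) - 1) / (2 * log10(f_stop/f_pass))
10^(52.2/10) - 1 = 165957.6907
f_stop/f_pass = 19993.9 / 4239.0 = 4.7167
n = 3.8745 -> ceil = 4

4


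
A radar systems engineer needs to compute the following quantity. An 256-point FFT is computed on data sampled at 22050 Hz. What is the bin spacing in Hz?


DFT frequency resolution:
df = fs / N
   = 22050 / 256
   = 86.1328 Hz

86.1328 Hz


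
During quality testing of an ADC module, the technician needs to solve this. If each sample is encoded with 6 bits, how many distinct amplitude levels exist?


Number of quantization levels = 2^N
= 2^6
= 64

64


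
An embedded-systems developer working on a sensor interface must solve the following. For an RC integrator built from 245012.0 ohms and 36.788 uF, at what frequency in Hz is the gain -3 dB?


Cutoff frequency of a first-order RC filter:
fc = 1 / (2 * pi * R * C)
C = 36.788 uF = 3.6788e-05 F
fc = 1 / (2 * pi * 245012.0 * 3.6788e-05)
   = 1 / 56.633499914581
   = 0.017657 Hz

0.017657 Hz


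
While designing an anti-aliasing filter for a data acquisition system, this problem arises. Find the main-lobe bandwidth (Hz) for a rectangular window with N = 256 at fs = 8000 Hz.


Main lobe width for a rectangular window:
Width = 2 * fs / N
      = 2 * 8000 / 256
      = 16000 / 256
      = 62.5 Hz

62.5 Hz


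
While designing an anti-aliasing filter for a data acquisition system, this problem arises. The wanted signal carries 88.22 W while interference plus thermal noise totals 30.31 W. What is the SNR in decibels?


SNR in decibels:
SNR = 10 * log10(Ps / Pn)
    = 10 * log10(88.22 / 30.31)
    = 10 * log10(2.9106)
    = 10 * 0.464
    = 4.64 dB

4.64 dB


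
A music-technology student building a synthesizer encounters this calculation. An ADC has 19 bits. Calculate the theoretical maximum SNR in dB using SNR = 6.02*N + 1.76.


Theoretical SNR for a full-scale sinusoid:
SNR = 6.02 * N + 1.76
    = 6.02 * 19 + 1.76
    = 114.38 + 1.76
    = 116.14 dB

116.14 dB


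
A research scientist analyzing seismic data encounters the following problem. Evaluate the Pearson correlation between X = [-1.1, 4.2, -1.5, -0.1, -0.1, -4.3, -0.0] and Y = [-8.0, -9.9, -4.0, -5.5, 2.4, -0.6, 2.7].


Pearson correlation coefficient (population):
r = cov(X,Y) / (std(X) * std(Y))
Mean X = -0.4143, Mean Y = -3.2714
Cov(X,Y) = -4.768163
Std(X) = 2.342422, Std(Y) = 4.578744
r = -0.4446

-0.4446


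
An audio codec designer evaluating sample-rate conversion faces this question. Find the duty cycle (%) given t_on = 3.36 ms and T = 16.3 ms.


Duty cycle as a percentage:
DC = (t_on / T) * 100
   = (3.36 / 16.3) * 100
   = 0.206135 * 100
   = 20.61 %

20.61 %


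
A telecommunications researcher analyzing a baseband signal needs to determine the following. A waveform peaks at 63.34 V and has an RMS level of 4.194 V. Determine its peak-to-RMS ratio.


Crest factor is the ratio of peak to RMS:
CF = V_peak / V_rms
   = 63.34 / 4.194
   = 15.1025

15.1025


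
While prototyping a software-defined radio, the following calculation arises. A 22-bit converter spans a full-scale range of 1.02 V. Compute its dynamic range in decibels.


Dynamic range from full-scale to LSB:
V_min = V_max / 2^bits = 1.02 / 2^22
DR = 20 * log10(V_max / V_min)
   = 20 * log10(2^22)
   = 20 * 22 * log10(2)
   = 132.45 dB

132.45 dB


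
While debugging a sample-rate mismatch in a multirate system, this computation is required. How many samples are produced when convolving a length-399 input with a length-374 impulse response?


Linear convolution output length:
L = N + M - 1
  = 399 + 374 - 1
  = 772 samples

772


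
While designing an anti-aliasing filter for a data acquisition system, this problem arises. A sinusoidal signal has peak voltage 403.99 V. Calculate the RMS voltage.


RMS voltage for a sinusoidal waveform:
V_rms = V_peak / sqrt(2)
      = 403.99 / 1.414214
      = 285.664 V

285.664 V


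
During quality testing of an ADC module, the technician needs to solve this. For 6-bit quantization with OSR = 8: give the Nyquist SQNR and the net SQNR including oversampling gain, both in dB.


Step 1 — baseline SQNR at Nyquist:
SQNR_base = 6.02*N + 1.76
          = 6.02*6 + 1.76
          = 37.88 dB

Step 2 — oversampling processing gain:
G = 10*log10(OSR) = 10*log10(8) = 9.03 dB

Step 3 — total:
SQNR_total = 37.88 + 9.03 = 46.91 dB

Base SQNR = 37.88 dB; oversampled SQNR = 46.91 dB


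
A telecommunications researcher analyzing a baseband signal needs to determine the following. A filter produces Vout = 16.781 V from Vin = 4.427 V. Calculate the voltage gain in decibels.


Voltage gain in dB:
G = 20 * log10(Vout / Vin)
  = 20 * log10(16.781 / 4.427)
  = 20 * log10(3.790603)
  = 20 * 0.578708
  = 11.57 dB

11.57 dB


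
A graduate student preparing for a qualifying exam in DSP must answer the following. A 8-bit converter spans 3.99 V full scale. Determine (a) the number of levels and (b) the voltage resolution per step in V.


Step 1 — number of quantization levels:
L = 2^N = 2^8 = 256

Step 2 — LSB step size:
delta = Vfs / L
      = 3.99 / 256
      = 0.01558594 V

Levels = 256; step size = 0.01558594 V


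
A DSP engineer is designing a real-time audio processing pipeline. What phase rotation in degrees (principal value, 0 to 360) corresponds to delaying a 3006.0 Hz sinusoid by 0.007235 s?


Phase shift from frequency and time delay:
phi = 360 * f * t_delay
    = 360 * 3006.0 * 0.007235
    = 7829.43 degrees
    mod 360 = 269.43 degrees

269.43 degrees


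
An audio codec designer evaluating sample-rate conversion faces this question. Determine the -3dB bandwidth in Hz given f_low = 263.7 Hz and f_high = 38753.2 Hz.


Bandwidth is the difference of -3dB frequencies:
BW = f_high - f_low
   = 38753.2 - 263.7
   = 38489.5 Hz

38489.5 Hz


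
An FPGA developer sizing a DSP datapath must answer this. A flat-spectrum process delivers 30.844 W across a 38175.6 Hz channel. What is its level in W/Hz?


Power spectral density:
PSD = P / BW
    = 30.844 / 38175.6
    = 0.00080795 W/Hz

0.00080795 W/Hz


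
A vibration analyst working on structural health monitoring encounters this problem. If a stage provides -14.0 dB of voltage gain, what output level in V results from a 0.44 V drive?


Output voltage from dB gain:
V_out = V_in * 10^(gain_dB / 20)
      = 0.44 * 10^(-14.0 / 20)
      = 0.44 * 0.199526
      = 0.0878 V

0.0878 V
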